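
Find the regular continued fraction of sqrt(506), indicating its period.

Write x_i = (sqrt(506) + m_i)/d_i with (m_0, d_0) = (0, 1). a_0 = floor(sqrt(506)) = 22, since 22^2 = 484 <= 506 < 529 = 23^2.
Iterate m_{i+1} = d_i*a_i - m_i, d_{i+1} = (506 - m_{i+1}^2)/d_i, a_{i+1} = floor((a_0 + m_{i+1})/d_{i+1}):
  m_1 = 1*22 - 0 = 22, d_1 = (506 - 22^2)/1 = 22/1 = 22, a_1 = floor((22 + 22)/22) = 2.
  m_2 = 22*2 - 22 = 22, d_2 = (506 - 22^2)/22 = 22/22 = 1, a_2 = floor((22 + 22)/1) = 44.
  m_3 = 1*44 - 22 = 22, d_3 = (506 - 22^2)/1 = 22/1 = 22: (m_3, d_3) = (m_1, d_1) = (22, 22), so from here the quotients repeat a_1, a_2; the period length is 2.
Hence the expansion of sqrt(506) is a_0 = 22 followed by the repeating block 2, 44 (period 2).

[22; (2, 44)]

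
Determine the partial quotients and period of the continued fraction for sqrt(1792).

Write x_i = (sqrt(1792) + m_i)/d_i with (m_0, d_0) = (0, 1). a_0 = floor(sqrt(1792)) = 42, since 42^2 = 1764 <= 1792 < 1849 = 43^2.
Iterate m_{i+1} = d_i*a_i - m_i, d_{i+1} = (1792 - m_{i+1}^2)/d_i, a_{i+1} = floor((a_0 + m_{i+1})/d_{i+1}):
  m_1 = 1*42 - 0 = 42, d_1 = (1792 - 42^2)/1 = 28/1 = 28, a_1 = floor((42 + 42)/28) = 3.
  m_2 = 28*3 - 42 = 42, d_2 = (1792 - 42^2)/28 = 28/28 = 1, a_2 = floor((42 + 42)/1) = 84.
  m_3 = 1*84 - 42 = 42, d_3 = (1792 - 42^2)/1 = 28/1 = 28: (m_3, d_3) = (m_1, d_1) = (42, 28), so from here the quotients repeat a_1, a_2; the period length is 2.
Hence the expansion of sqrt(1792) is a_0 = 42 followed by the repeating block 3, 84 (period 2).

[42; (3, 84)]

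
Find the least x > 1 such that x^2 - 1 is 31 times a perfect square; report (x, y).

(x, y) = (1520, 273)

First expand sqrt(31) as a continued fraction. With x_i = (sqrt(31) + m_i)/d_i and (m_0, d_0) = (0, 1): a_0 = floor(sqrt(31)) = 5, since 5^2 = 25 <= 31 < 36 = 6^2.
Iterate m_{i+1} = d_i*a_i - m_i, d_{i+1} = (31 - m_{i+1}^2)/d_i, a_{i+1} = floor((a_0 + m_{i+1})/d_{i+1}):
  m_1 = 1*5 - 0 = 5, d_1 = (31 - 5^2)/1 = 6/1 = 6, a_1 = floor((5 + 5)/6) = 1.
  m_2 = 6*1 - 5 = 1, d_2 = (31 - 1^2)/6 = 30/6 = 5, a_2 = floor((5 + 1)/5) = 1.
  m_3 = 5*1 - 1 = 4, d_3 = (31 - 4^2)/5 = 15/5 = 3, a_3 = floor((5 + 4)/3) = 3.
  m_4 = 3*3 - 4 = 5, d_4 = (31 - 5^2)/3 = 6/3 = 2, a_4 = floor((5 + 5)/2) = 5.
  m_5 = 2*5 - 5 = 5, d_5 = (31 - 5^2)/2 = 6/2 = 3, a_5 = floor((5 + 5)/3) = 3.
  m_6 = 3*3 - 5 = 4, d_6 = (31 - 4^2)/3 = 15/3 = 5, a_6 = floor((5 + 4)/5) = 1.
  m_7 = 5*1 - 4 = 1, d_7 = (31 - 1^2)/5 = 30/5 = 6, a_7 = floor((5 + 1)/6) = 1.
  m_8 = 6*1 - 1 = 5, d_8 = (31 - 5^2)/6 = 6/6 = 1, a_8 = floor((5 + 5)/1) = 10.
  m_9 = 1*10 - 5 = 5, d_9 = (31 - 5^2)/1 = 6/1 = 6: (m_9, d_9) = (m_1, d_1) = (5, 6), so from here the quotients repeat a_1, ..., a_8; the period length is 8.
So sqrt(31) = [5; (1, 1, 3, 5, 3, 1, 1, 10)] with period length k = 8.
k is even, so the fundamental solution of x^2 - 31y^2 = 1 is (p_{k-1}, q_{k-1}) = (p_7, q_7); compute convergents through index 7.
Convergents (p_i = a_i*p_{i-1} + p_{i-2}, q_i = a_i*q_{i-1} + q_{i-2} with p_{-2}=0, p_{-1}=1, q_{-2}=1, q_{-1}=0):
  i=0: a_0=5, p_0 = 5*1 + 0 = 5, q_0 = 5*0 + 1 = 1.
  i=1: a_1=1, p_1 = 1*5 + 1 = 6, q_1 = 1*1 + 0 = 1.
  i=2: a_2=1, p_2 = 1*6 + 5 = 11, q_2 = 1*1 + 1 = 2.
  i=3: a_3=3, p_3 = 3*11 + 6 = 39, q_3 = 3*2 + 1 = 7.
  i=4: a_4=5, p_4 = 5*39 + 11 = 206, q_4 = 5*7 + 2 = 37.
  i=5: a_5=3, p_5 = 3*206 + 39 = 657, q_5 = 3*37 + 7 = 118.
  i=6: a_6=1, p_6 = 1*657 + 206 = 863, q_6 = 1*118 + 37 = 155.
  i=7: a_7=1, p_7 = 1*863 + 657 = 1520, q_7 = 1*155 + 118 = 273.
Check: 1520^2 - 31*273^2 = 2310400 - 2310399 = 1, so (x, y) = (1520, 273) solves the equation, and by the theorem it is the least positive solution.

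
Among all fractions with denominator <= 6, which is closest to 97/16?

Expand x = 97/16 as a continued fraction with the Euclidean algorithm:
  97 = 6*16 + 1, so a_0 = 6.
  16 = 16*1 + 0, so a_1 = 16.
so x = [6; 16].
Convergents (p_i = a_i*p_{i-1} + p_{i-2}, q_i = a_i*q_{i-1} + q_{i-2} with p_{-2}=0, p_{-1}=1, q_{-2}=1, q_{-1}=0), until the denominator exceeds 6:
  i=0: a_0=6, p_0 = 6*1 + 0 = 6, q_0 = 6*0 + 1 = 1.
  i=1: a_1=16, p_1 = 16*6 + 1 = 97, q_1 = 16*1 + 0 = 16.
q_1 = 16 > 6, so the last convergent with denominator <= 6 is p_0/q_0 = 6/1.
The closest fraction with denominator <= 6 is either p_0/q_0 or the intermediate fraction (k*p_0 + p_{-1})/(k*q_0 + q_{-1}) with the largest k >= 1 whose denominator stays <= 6; these approach x as k grows, and every other convergent or intermediate fraction in range is farther away.
Largest k: floor((6 - q_{-1})/q_0) = floor((6 - 0)/1) = 6 (using the seeds p_{-1} = 1, q_{-1} = 0).
That gives (6*6 + 1)/(6*1 + 0) = 37/6.
Compare the errors: |x - 6/1| = |97*1 - 6*16|/(16*1) = 1/16, and |x - 37/6| = |97*6 - 37*16|/(16*6) = 10/96.
Cross-multiplying, 1*96 = 96 < 160 = 10*16, so 1/16 is smaller: the convergent 6/1 is closer to x than 37/6.

6/1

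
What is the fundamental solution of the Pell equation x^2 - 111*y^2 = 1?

First expand sqrt(111) as a continued fraction. With x_i = (sqrt(111) + m_i)/d_i and (m_0, d_0) = (0, 1): a_0 = floor(sqrt(111)) = 10, since 10^2 = 100 <= 111 < 121 = 11^2.
Iterate m_{i+1} = d_i*a_i - m_i, d_{i+1} = (111 - m_{i+1}^2)/d_i, a_{i+1} = floor((a_0 + m_{i+1})/d_{i+1}):
  m_1 = 1*10 - 0 = 10, d_1 = (111 - 10^2)/1 = 11/1 = 11, a_1 = floor((10 + 10)/11) = 1.
  m_2 = 11*1 - 10 = 1, d_2 = (111 - 1^2)/11 = 110/11 = 10, a_2 = floor((10 + 1)/10) = 1.
  m_3 = 10*1 - 1 = 9, d_3 = (111 - 9^2)/10 = 30/10 = 3, a_3 = floor((10 + 9)/3) = 6.
  m_4 = 3*6 - 9 = 9, d_4 = (111 - 9^2)/3 = 30/3 = 10, a_4 = floor((10 + 9)/10) = 1.
  m_5 = 10*1 - 9 = 1, d_5 = (111 - 1^2)/10 = 110/10 = 11, a_5 = floor((10 + 1)/11) = 1.
  m_6 = 11*1 - 1 = 10, d_6 = (111 - 10^2)/11 = 11/11 = 1, a_6 = floor((10 + 10)/1) = 20.
  m_7 = 1*20 - 10 = 10, d_7 = (111 - 10^2)/1 = 11/1 = 11: (m_7, d_7) = (m_1, d_1) = (10, 11), so from here the quotients repeat a_1, ..., a_6; the period length is 6.
So sqrt(111) = [10; (1, 1, 6, 1, 1, 20)] with period length k = 6.
k is even, so the fundamental solution of x^2 - 111y^2 = 1 is (p_{k-1}, q_{k-1}) = (p_5, q_5); compute convergents through index 5.
Convergents (p_i = a_i*p_{i-1} + p_{i-2}, q_i = a_i*q_{i-1} + q_{i-2} with p_{-2}=0, p_{-1}=1, q_{-2}=1, q_{-1}=0):
  i=0: a_0=10, p_0 = 10*1 + 0 = 10, q_0 = 10*0 + 1 = 1.
  i=1: a_1=1, p_1 = 1*10 + 1 = 11, q_1 = 1*1 + 0 = 1.
  i=2: a_2=1, p_2 = 1*11 + 10 = 21, q_2 = 1*1 + 1 = 2.
  i=3: a_3=6, p_3 = 6*21 + 11 = 137, q_3 = 6*2 + 1 = 13.
  i=4: a_4=1, p_4 = 1*137 + 21 = 158, q_4 = 1*13 + 2 = 15.
  i=5: a_5=1, p_5 = 1*158 + 137 = 295, q_5 = 1*15 + 13 = 28.
Check: 295^2 - 111*28^2 = 87025 - 87024 = 1, so (x, y) = (295, 28) solves the equation, and by the theorem it is the least positive solution.

(x, y) = (295, 28)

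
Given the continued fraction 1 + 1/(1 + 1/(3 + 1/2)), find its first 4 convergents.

Using the convergent recurrence p_i = a_i*p_{i-1} + p_{i-2}, q_i = a_i*q_{i-1} + q_{i-2} with p_{-2}=0, p_{-1}=1, q_{-2}=1, q_{-1}=0:
  i=0: a_0=1, p_0 = 1*1 + 0 = 1, q_0 = 1*0 + 1 = 1.
  i=1: a_1=1, p_1 = 1*1 + 1 = 2, q_1 = 1*1 + 0 = 1.
  i=2: a_2=3, p_2 = 3*2 + 1 = 7, q_2 = 3*1 + 1 = 4.
  i=3: a_3=2, p_3 = 2*7 + 2 = 16, q_3 = 2*4 + 1 = 9.

1/1, 2/1, 7/4, 16/9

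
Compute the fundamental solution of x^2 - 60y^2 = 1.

(x, y) = (31, 4)

First expand sqrt(60) as a continued fraction. With x_i = (sqrt(60) + m_i)/d_i and (m_0, d_0) = (0, 1): a_0 = floor(sqrt(60)) = 7, since 7^2 = 49 <= 60 < 64 = 8^2.
Iterate m_{i+1} = d_i*a_i - m_i, d_{i+1} = (60 - m_{i+1}^2)/d_i, a_{i+1} = floor((a_0 + m_{i+1})/d_{i+1}):
  m_1 = 1*7 - 0 = 7, d_1 = (60 - 7^2)/1 = 11/1 = 11, a_1 = floor((7 + 7)/11) = 1.
  m_2 = 11*1 - 7 = 4, d_2 = (60 - 4^2)/11 = 44/11 = 4, a_2 = floor((7 + 4)/4) = 2.
  m_3 = 4*2 - 4 = 4, d_3 = (60 - 4^2)/4 = 44/4 = 11, a_3 = floor((7 + 4)/11) = 1.
  m_4 = 11*1 - 4 = 7, d_4 = (60 - 7^2)/11 = 11/11 = 1, a_4 = floor((7 + 7)/1) = 14.
  m_5 = 1*14 - 7 = 7, d_5 = (60 - 7^2)/1 = 11/1 = 11: (m_5, d_5) = (m_1, d_1) = (7, 11), so from here the quotients repeat a_1, ..., a_4; the period length is 4.
So sqrt(60) = [7; (1, 2, 1, 14)] with period length k = 4.
k is even, so the fundamental solution of x^2 - 60y^2 = 1 is (p_{k-1}, q_{k-1}) = (p_3, q_3); compute convergents through index 3.
Convergents (p_i = a_i*p_{i-1} + p_{i-2}, q_i = a_i*q_{i-1} + q_{i-2} with p_{-2}=0, p_{-1}=1, q_{-2}=1, q_{-1}=0):
  i=0: a_0=7, p_0 = 7*1 + 0 = 7, q_0 = 7*0 + 1 = 1.
  i=1: a_1=1, p_1 = 1*7 + 1 = 8, q_1 = 1*1 + 0 = 1.
  i=2: a_2=2, p_2 = 2*8 + 7 = 23, q_2 = 2*1 + 1 = 3.
  i=3: a_3=1, p_3 = 1*23 + 8 = 31, q_3 = 1*3 + 1 = 4.
Check: 31^2 - 60*4^2 = 961 - 960 = 1, so (x, y) = (31, 4) solves the equation, and by the theorem it is the least positive solution.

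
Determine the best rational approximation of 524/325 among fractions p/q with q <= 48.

Expand x = 524/325 as a continued fraction with the Euclidean algorithm:
  524 = 1*325 + 199, so a_0 = 1.
  325 = 1*199 + 126, so a_1 = 1.
  199 = 1*126 + 73, so a_2 = 1.
  126 = 1*73 + 53, so a_3 = 1.
  73 = 1*53 + 20, so a_4 = 1.
  53 = 2*20 + 13, so a_5 = 2.
  20 = 1*13 + 7, so a_6 = 1.
  13 = 1*7 + 6, so a_7 = 1.
  7 = 1*6 + 1, so a_8 = 1.
  6 = 6*1 + 0, so a_9 = 6.
so x = [1; 1, 1, 1, 1, 2, 1, 1, 1, 6].
Convergents (p_i = a_i*p_{i-1} + p_{i-2}, q_i = a_i*q_{i-1} + q_{i-2} with p_{-2}=0, p_{-1}=1, q_{-2}=1, q_{-1}=0), until the denominator exceeds 48:
  i=0: a_0=1, p_0 = 1*1 + 0 = 1, q_0 = 1*0 + 1 = 1.
  i=1: a_1=1, p_1 = 1*1 + 1 = 2, q_1 = 1*1 + 0 = 1.
  i=2: a_2=1, p_2 = 1*2 + 1 = 3, q_2 = 1*1 + 1 = 2.
  i=3: a_3=1, p_3 = 1*3 + 2 = 5, q_3 = 1*2 + 1 = 3.
  i=4: a_4=1, p_4 = 1*5 + 3 = 8, q_4 = 1*3 + 2 = 5.
  i=5: a_5=2, p_5 = 2*8 + 5 = 21, q_5 = 2*5 + 3 = 13.
  i=6: a_6=1, p_6 = 1*21 + 8 = 29, q_6 = 1*13 + 5 = 18.
  i=7: a_7=1, p_7 = 1*29 + 21 = 50, q_7 = 1*18 + 13 = 31.
  i=8: a_8=1, p_8 = 1*50 + 29 = 79, q_8 = 1*31 + 18 = 49.
q_8 = 49 > 48, so the last convergent with denominator <= 48 is p_7/q_7 = 50/31.
The closest fraction with denominator <= 48 is either p_7/q_7 or the intermediate fraction (k*p_7 + p_6)/(k*q_7 + q_6) with the largest k >= 1 whose denominator stays <= 48; these approach x as k grows, and every other convergent or intermediate fraction in range is farther away.
Largest k: floor((48 - q_6)/q_7) = floor((48 - 18)/31) = 0.
Since k = 0, no intermediate fraction beyond p_7/q_7 has denominator <= 48, so the convergent 50/31 is the closest (its error is |524*31 - 50*325|/(325*31) = 6/10075).

50/31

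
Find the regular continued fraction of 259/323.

[0; 1, 4, 21, 3]

Run the Euclidean algorithm on 259 and 323; the successive quotients are the partial quotients a_0, a_1, ... (each step inverts the fractional part left over by the previous one):
  259 = 0*323 + 259, so a_0 = 0.
  323 = 1*259 + 64, so a_1 = 1.
  259 = 4*64 + 3, so a_2 = 4.
  64 = 21*3 + 1, so a_3 = 21.
  3 = 3*1 + 0, so a_4 = 3.
The remainder reaches 0 after 5 divisions, so the expansion has 5 partial quotients, read off in order.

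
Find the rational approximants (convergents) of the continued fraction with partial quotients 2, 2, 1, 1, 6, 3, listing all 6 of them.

Using the convergent recurrence p_i = a_i*p_{i-1} + p_{i-2}, q_i = a_i*q_{i-1} + q_{i-2} with p_{-2}=0, p_{-1}=1, q_{-2}=1, q_{-1}=0:
  i=0: a_0=2, p_0 = 2*1 + 0 = 2, q_0 = 2*0 + 1 = 1.
  i=1: a_1=2, p_1 = 2*2 + 1 = 5, q_1 = 2*1 + 0 = 2.
  i=2: a_2=1, p_2 = 1*5 + 2 = 7, q_2 = 1*2 + 1 = 3.
  i=3: a_3=1, p_3 = 1*7 + 5 = 12, q_3 = 1*3 + 2 = 5.
  i=4: a_4=6, p_4 = 6*12 + 7 = 79, q_4 = 6*5 + 3 = 33.
  i=5: a_5=3, p_5 = 3*79 + 12 = 249, q_5 = 3*33 + 5 = 104.

2/1, 5/2, 7/3, 12/5, 79/33, 249/104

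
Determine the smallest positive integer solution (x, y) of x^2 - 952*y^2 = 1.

First expand sqrt(952) as a continued fraction. With x_i = (sqrt(952) + m_i)/d_i and (m_0, d_0) = (0, 1): a_0 = floor(sqrt(952)) = 30, since 30^2 = 900 <= 952 < 961 = 31^2.
Iterate m_{i+1} = d_i*a_i - m_i, d_{i+1} = (952 - m_{i+1}^2)/d_i, a_{i+1} = floor((a_0 + m_{i+1})/d_{i+1}):
  m_1 = 1*30 - 0 = 30, d_1 = (952 - 30^2)/1 = 52/1 = 52, a_1 = floor((30 + 30)/52) = 1.
  m_2 = 52*1 - 30 = 22, d_2 = (952 - 22^2)/52 = 468/52 = 9, a_2 = floor((30 + 22)/9) = 5.
  m_3 = 9*5 - 22 = 23, d_3 = (952 - 23^2)/9 = 423/9 = 47, a_3 = floor((30 + 23)/47) = 1.
  m_4 = 47*1 - 23 = 24, d_4 = (952 - 24^2)/47 = 376/47 = 8, a_4 = floor((30 + 24)/8) = 6.
  m_5 = 8*6 - 24 = 24, d_5 = (952 - 24^2)/8 = 376/8 = 47, a_5 = floor((30 + 24)/47) = 1.
  m_6 = 47*1 - 24 = 23, d_6 = (952 - 23^2)/47 = 423/47 = 9, a_6 = floor((30 + 23)/9) = 5.
  m_7 = 9*5 - 23 = 22, d_7 = (952 - 22^2)/9 = 468/9 = 52, a_7 = floor((30 + 22)/52) = 1.
  m_8 = 52*1 - 22 = 30, d_8 = (952 - 30^2)/52 = 52/52 = 1, a_8 = floor((30 + 30)/1) = 60.
  m_9 = 1*60 - 30 = 30, d_9 = (952 - 30^2)/1 = 52/1 = 52: (m_9, d_9) = (m_1, d_1) = (30, 52), so from here the quotients repeat a_1, ..., a_8; the period length is 8.
So sqrt(952) = [30; (1, 5, 1, 6, 1, 5, 1, 60)] with period length k = 8.
k is even, so the fundamental solution of x^2 - 952y^2 = 1 is (p_{k-1}, q_{k-1}) = (p_7, q_7); compute convergents through index 7.
Convergents (p_i = a_i*p_{i-1} + p_{i-2}, q_i = a_i*q_{i-1} + q_{i-2} with p_{-2}=0, p_{-1}=1, q_{-2}=1, q_{-1}=0):
  i=0: a_0=30, p_0 = 30*1 + 0 = 30, q_0 = 30*0 + 1 = 1.
  i=1: a_1=1, p_1 = 1*30 + 1 = 31, q_1 = 1*1 + 0 = 1.
  i=2: a_2=5, p_2 = 5*31 + 30 = 185, q_2 = 5*1 + 1 = 6.
  i=3: a_3=1, p_3 = 1*185 + 31 = 216, q_3 = 1*6 + 1 = 7.
  i=4: a_4=6, p_4 = 6*216 + 185 = 1481, q_4 = 6*7 + 6 = 48.
  i=5: a_5=1, p_5 = 1*1481 + 216 = 1697, q_5 = 1*48 + 7 = 55.
  i=6: a_6=5, p_6 = 5*1697 + 1481 = 9966, q_6 = 5*55 + 48 = 323.
  i=7: a_7=1, p_7 = 1*9966 + 1697 = 11663, q_7 = 1*323 + 55 = 378.
Check: 11663^2 - 952*378^2 = 136025569 - 136025568 = 1, so (x, y) = (11663, 378) solves the equation, and by the theorem it is the least positive solution.

(x, y) = (11663, 378)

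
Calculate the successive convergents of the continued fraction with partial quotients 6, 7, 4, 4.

6/1, 43/7, 178/29, 755/123

Using the convergent recurrence p_i = a_i*p_{i-1} + p_{i-2}, q_i = a_i*q_{i-1} + q_{i-2} with p_{-2}=0, p_{-1}=1, q_{-2}=1, q_{-1}=0:
  i=0: a_0=6, p_0 = 6*1 + 0 = 6, q_0 = 6*0 + 1 = 1.
  i=1: a_1=7, p_1 = 7*6 + 1 = 43, q_1 = 7*1 + 0 = 7.
  i=2: a_2=4, p_2 = 4*43 + 6 = 178, q_2 = 4*7 + 1 = 29.
  i=3: a_3=4, p_3 = 4*178 + 43 = 755, q_3 = 4*29 + 7 = 123.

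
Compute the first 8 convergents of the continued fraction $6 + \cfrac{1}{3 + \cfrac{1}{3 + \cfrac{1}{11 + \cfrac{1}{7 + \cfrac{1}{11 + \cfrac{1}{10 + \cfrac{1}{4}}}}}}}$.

6/1, 19/3, 63/10, 712/113, 5047/801, 56229/8924, 567337/90041, 2325577/369088

Using the convergent recurrence p_i = a_i*p_{i-1} + p_{i-2}, q_i = a_i*q_{i-1} + q_{i-2} with p_{-2}=0, p_{-1}=1, q_{-2}=1, q_{-1}=0:
  i=0: a_0=6, p_0 = 6*1 + 0 = 6, q_0 = 6*0 + 1 = 1.
  i=1: a_1=3, p_1 = 3*6 + 1 = 19, q_1 = 3*1 + 0 = 3.
  i=2: a_2=3, p_2 = 3*19 + 6 = 63, q_2 = 3*3 + 1 = 10.
  i=3: a_3=11, p_3 = 11*63 + 19 = 712, q_3 = 11*10 + 3 = 113.
  i=4: a_4=7, p_4 = 7*712 + 63 = 5047, q_4 = 7*113 + 10 = 801.
  i=5: a_5=11, p_5 = 11*5047 + 712 = 56229, q_5 = 11*801 + 113 = 8924.
  i=6: a_6=10, p_6 = 10*56229 + 5047 = 567337, q_6 = 10*8924 + 801 = 90041.
  i=7: a_7=4, p_7 = 4*567337 + 56229 = 2325577, q_7 = 4*90041 + 8924 = 369088.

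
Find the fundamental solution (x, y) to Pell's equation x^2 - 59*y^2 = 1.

(x, y) = (530, 69)

First expand sqrt(59) as a continued fraction. With x_i = (sqrt(59) + m_i)/d_i and (m_0, d_0) = (0, 1): a_0 = floor(sqrt(59)) = 7, since 7^2 = 49 <= 59 < 64 = 8^2.
Iterate m_{i+1} = d_i*a_i - m_i, d_{i+1} = (59 - m_{i+1}^2)/d_i, a_{i+1} = floor((a_0 + m_{i+1})/d_{i+1}):
  m_1 = 1*7 - 0 = 7, d_1 = (59 - 7^2)/1 = 10/1 = 10, a_1 = floor((7 + 7)/10) = 1.
  m_2 = 10*1 - 7 = 3, d_2 = (59 - 3^2)/10 = 50/10 = 5, a_2 = floor((7 + 3)/5) = 2.
  m_3 = 5*2 - 3 = 7, d_3 = (59 - 7^2)/5 = 10/5 = 2, a_3 = floor((7 + 7)/2) = 7.
  m_4 = 2*7 - 7 = 7, d_4 = (59 - 7^2)/2 = 10/2 = 5, a_4 = floor((7 + 7)/5) = 2.
  m_5 = 5*2 - 7 = 3, d_5 = (59 - 3^2)/5 = 50/5 = 10, a_5 = floor((7 + 3)/10) = 1.
  m_6 = 10*1 - 3 = 7, d_6 = (59 - 7^2)/10 = 10/10 = 1, a_6 = floor((7 + 7)/1) = 14.
  m_7 = 1*14 - 7 = 7, d_7 = (59 - 7^2)/1 = 10/1 = 10: (m_7, d_7) = (m_1, d_1) = (7, 10), so from here the quotients repeat a_1, ..., a_6; the period length is 6.
So sqrt(59) = [7; (1, 2, 7, 2, 1, 14)] with period length k = 6.
k is even, so the fundamental solution of x^2 - 59y^2 = 1 is (p_{k-1}, q_{k-1}) = (p_5, q_5); compute convergents through index 5.
Convergents (p_i = a_i*p_{i-1} + p_{i-2}, q_i = a_i*q_{i-1} + q_{i-2} with p_{-2}=0, p_{-1}=1, q_{-2}=1, q_{-1}=0):
  i=0: a_0=7, p_0 = 7*1 + 0 = 7, q_0 = 7*0 + 1 = 1.
  i=1: a_1=1, p_1 = 1*7 + 1 = 8, q_1 = 1*1 + 0 = 1.
  i=2: a_2=2, p_2 = 2*8 + 7 = 23, q_2 = 2*1 + 1 = 3.
  i=3: a_3=7, p_3 = 7*23 + 8 = 169, q_3 = 7*3 + 1 = 22.
  i=4: a_4=2, p_4 = 2*169 + 23 = 361, q_4 = 2*22 + 3 = 47.
  i=5: a_5=1, p_5 = 1*361 + 169 = 530, q_5 = 1*47 + 22 = 69.
Check: 530^2 - 59*69^2 = 280900 - 280899 = 1, so (x, y) = (530, 69) solves the equation, and by the theorem it is the least positive solution.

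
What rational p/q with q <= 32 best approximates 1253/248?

Expand x = 1253/248 as a continued fraction with the Euclidean algorithm:
  1253 = 5*248 + 13, so a_0 = 5.
  248 = 19*13 + 1, so a_1 = 19.
  13 = 13*1 + 0, so a_2 = 13.
so x = [5; 19, 13].
Convergents (p_i = a_i*p_{i-1} + p_{i-2}, q_i = a_i*q_{i-1} + q_{i-2} with p_{-2}=0, p_{-1}=1, q_{-2}=1, q_{-1}=0), until the denominator exceeds 32:
  i=0: a_0=5, p_0 = 5*1 + 0 = 5, q_0 = 5*0 + 1 = 1.
  i=1: a_1=19, p_1 = 19*5 + 1 = 96, q_1 = 19*1 + 0 = 19.
  i=2: a_2=13, p_2 = 13*96 + 5 = 1253, q_2 = 13*19 + 1 = 248.
q_2 = 248 > 32, so the last convergent with denominator <= 32 is p_1/q_1 = 96/19.
The closest fraction with denominator <= 32 is either p_1/q_1 or the intermediate fraction (k*p_1 + p_0)/(k*q_1 + q_0) with the largest k >= 1 whose denominator stays <= 32; these approach x as k grows, and every other convergent or intermediate fraction in range is farther away.
Largest k: floor((32 - q_0)/q_1) = floor((32 - 1)/19) = 1.
That gives (1*96 + 5)/(1*19 + 1) = 101/20.
Compare the errors: |x - 96/19| = |1253*19 - 96*248|/(248*19) = 1/4712, and |x - 101/20| = |1253*20 - 101*248|/(248*20) = 12/4960.
Cross-multiplying, 1*4960 = 4960 < 56544 = 12*4712, so 1/4712 is smaller: the convergent 96/19 is closer to x than 101/20.

96/19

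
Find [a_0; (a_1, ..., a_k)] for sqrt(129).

[11; (2, 1, 3, 1, 6, 1, 3, 1, 2, 22)]

Write x_i = (sqrt(129) + m_i)/d_i with (m_0, d_0) = (0, 1). a_0 = floor(sqrt(129)) = 11, since 11^2 = 121 <= 129 < 144 = 12^2.
Iterate m_{i+1} = d_i*a_i - m_i, d_{i+1} = (129 - m_{i+1}^2)/d_i, a_{i+1} = floor((a_0 + m_{i+1})/d_{i+1}):
  m_1 = 1*11 - 0 = 11, d_1 = (129 - 11^2)/1 = 8/1 = 8, a_1 = floor((11 + 11)/8) = 2.
  m_2 = 8*2 - 11 = 5, d_2 = (129 - 5^2)/8 = 104/8 = 13, a_2 = floor((11 + 5)/13) = 1.
  m_3 = 13*1 - 5 = 8, d_3 = (129 - 8^2)/13 = 65/13 = 5, a_3 = floor((11 + 8)/5) = 3.
  m_4 = 5*3 - 8 = 7, d_4 = (129 - 7^2)/5 = 80/5 = 16, a_4 = floor((11 + 7)/16) = 1.
  m_5 = 16*1 - 7 = 9, d_5 = (129 - 9^2)/16 = 48/16 = 3, a_5 = floor((11 + 9)/3) = 6.
  m_6 = 3*6 - 9 = 9, d_6 = (129 - 9^2)/3 = 48/3 = 16, a_6 = floor((11 + 9)/16) = 1.
  m_7 = 16*1 - 9 = 7, d_7 = (129 - 7^2)/16 = 80/16 = 5, a_7 = floor((11 + 7)/5) = 3.
  m_8 = 5*3 - 7 = 8, d_8 = (129 - 8^2)/5 = 65/5 = 13, a_8 = floor((11 + 8)/13) = 1.
  m_9 = 13*1 - 8 = 5, d_9 = (129 - 5^2)/13 = 104/13 = 8, a_9 = floor((11 + 5)/8) = 2.
  m_10 = 8*2 - 5 = 11, d_10 = (129 - 11^2)/8 = 8/8 = 1, a_10 = floor((11 + 11)/1) = 22.
  m_11 = 1*22 - 11 = 11, d_11 = (129 - 11^2)/1 = 8/1 = 8: (m_11, d_11) = (m_1, d_1) = (11, 8), so from here the quotients repeat a_1, ..., a_10; the period length is 10.
Hence the expansion of sqrt(129) is a_0 = 11 followed by the repeating block 2, 1, 3, 1, 6, 1, 3, 1, 2, 22 (period 10).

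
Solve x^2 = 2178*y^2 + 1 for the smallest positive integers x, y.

First expand sqrt(2178) as a continued fraction. With x_i = (sqrt(2178) + m_i)/d_i and (m_0, d_0) = (0, 1): a_0 = floor(sqrt(2178)) = 46, since 46^2 = 2116 <= 2178 < 2209 = 47^2.
Iterate m_{i+1} = d_i*a_i - m_i, d_{i+1} = (2178 - m_{i+1}^2)/d_i, a_{i+1} = floor((a_0 + m_{i+1})/d_{i+1}):
  m_1 = 1*46 - 0 = 46, d_1 = (2178 - 46^2)/1 = 62/1 = 62, a_1 = floor((46 + 46)/62) = 1.
  m_2 = 62*1 - 46 = 16, d_2 = (2178 - 16^2)/62 = 1922/62 = 31, a_2 = floor((46 + 16)/31) = 2.
  m_3 = 31*2 - 16 = 46, d_3 = (2178 - 46^2)/31 = 62/31 = 2, a_3 = floor((46 + 46)/2) = 46.
  m_4 = 2*46 - 46 = 46, d_4 = (2178 - 46^2)/2 = 62/2 = 31, a_4 = floor((46 + 46)/31) = 2.
  m_5 = 31*2 - 46 = 16, d_5 = (2178 - 16^2)/31 = 1922/31 = 62, a_5 = floor((46 + 16)/62) = 1.
  m_6 = 62*1 - 16 = 46, d_6 = (2178 - 46^2)/62 = 62/62 = 1, a_6 = floor((46 + 46)/1) = 92.
  m_7 = 1*92 - 46 = 46, d_7 = (2178 - 46^2)/1 = 62/1 = 62: (m_7, d_7) = (m_1, d_1) = (46, 62), so from here the quotients repeat a_1, ..., a_6; the period length is 6.
So sqrt(2178) = [46; (1, 2, 46, 2, 1, 92)] with period length k = 6.
k is even, so the fundamental solution of x^2 - 2178y^2 = 1 is (p_{k-1}, q_{k-1}) = (p_5, q_5); compute convergents through index 5.
Convergents (p_i = a_i*p_{i-1} + p_{i-2}, q_i = a_i*q_{i-1} + q_{i-2} with p_{-2}=0, p_{-1}=1, q_{-2}=1, q_{-1}=0):
  i=0: a_0=46, p_0 = 46*1 + 0 = 46, q_0 = 46*0 + 1 = 1.
  i=1: a_1=1, p_1 = 1*46 + 1 = 47, q_1 = 1*1 + 0 = 1.
  i=2: a_2=2, p_2 = 2*47 + 46 = 140, q_2 = 2*1 + 1 = 3.
  i=3: a_3=46, p_3 = 46*140 + 47 = 6487, q_3 = 46*3 + 1 = 139.
  i=4: a_4=2, p_4 = 2*6487 + 140 = 13114, q_4 = 2*139 + 3 = 281.
  i=5: a_5=1, p_5 = 1*13114 + 6487 = 19601, q_5 = 1*281 + 139 = 420.
Check: 19601^2 - 2178*420^2 = 384199201 - 384199200 = 1, so (x, y) = (19601, 420) solves the equation, and by the theorem it is the least positive solution.

(x, y) = (19601, 420)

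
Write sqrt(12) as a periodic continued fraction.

[3; (2, 6)]

Write x_i = (sqrt(12) + m_i)/d_i with (m_0, d_0) = (0, 1). a_0 = floor(sqrt(12)) = 3, since 3^2 = 9 <= 12 < 16 = 4^2.
Iterate m_{i+1} = d_i*a_i - m_i, d_{i+1} = (12 - m_{i+1}^2)/d_i, a_{i+1} = floor((a_0 + m_{i+1})/d_{i+1}):
  m_1 = 1*3 - 0 = 3, d_1 = (12 - 3^2)/1 = 3/1 = 3, a_1 = floor((3 + 3)/3) = 2.
  m_2 = 3*2 - 3 = 3, d_2 = (12 - 3^2)/3 = 3/3 = 1, a_2 = floor((3 + 3)/1) = 6.
  m_3 = 1*6 - 3 = 3, d_3 = (12 - 3^2)/1 = 3/1 = 3: (m_3, d_3) = (m_1, d_1) = (3, 3), so from here the quotients repeat a_1, a_2; the period length is 2.
Hence the expansion of sqrt(12) is a_0 = 3 followed by the repeating block 2, 6 (period 2).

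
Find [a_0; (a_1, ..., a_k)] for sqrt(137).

Write x_i = (sqrt(137) + m_i)/d_i with (m_0, d_0) = (0, 1). a_0 = floor(sqrt(137)) = 11, since 11^2 = 121 <= 137 < 144 = 12^2.
Iterate m_{i+1} = d_i*a_i - m_i, d_{i+1} = (137 - m_{i+1}^2)/d_i, a_{i+1} = floor((a_0 + m_{i+1})/d_{i+1}):
  m_1 = 1*11 - 0 = 11, d_1 = (137 - 11^2)/1 = 16/1 = 16, a_1 = floor((11 + 11)/16) = 1.
  m_2 = 16*1 - 11 = 5, d_2 = (137 - 5^2)/16 = 112/16 = 7, a_2 = floor((11 + 5)/7) = 2.
  m_3 = 7*2 - 5 = 9, d_3 = (137 - 9^2)/7 = 56/7 = 8, a_3 = floor((11 + 9)/8) = 2.
  m_4 = 8*2 - 9 = 7, d_4 = (137 - 7^2)/8 = 88/8 = 11, a_4 = floor((11 + 7)/11) = 1.
  m_5 = 11*1 - 7 = 4, d_5 = (137 - 4^2)/11 = 121/11 = 11, a_5 = floor((11 + 4)/11) = 1.
  m_6 = 11*1 - 4 = 7, d_6 = (137 - 7^2)/11 = 88/11 = 8, a_6 = floor((11 + 7)/8) = 2.
  m_7 = 8*2 - 7 = 9, d_7 = (137 - 9^2)/8 = 56/8 = 7, a_7 = floor((11 + 9)/7) = 2.
  m_8 = 7*2 - 9 = 5, d_8 = (137 - 5^2)/7 = 112/7 = 16, a_8 = floor((11 + 5)/16) = 1.
  m_9 = 16*1 - 5 = 11, d_9 = (137 - 11^2)/16 = 16/16 = 1, a_9 = floor((11 + 11)/1) = 22.
  m_10 = 1*22 - 11 = 11, d_10 = (137 - 11^2)/1 = 16/1 = 16: (m_10, d_10) = (m_1, d_1) = (11, 16), so from here the quotients repeat a_1, ..., a_9; the period length is 9.
Hence the expansion of sqrt(137) is a_0 = 11 followed by the repeating block 1, 2, 2, 1, 1, 2, 2, 1, 22 (period 9).

[11; (1, 2, 2, 1, 1, 2, 2, 1, 22)]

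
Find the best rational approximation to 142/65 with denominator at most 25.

24/11

Expand x = 142/65 as a continued fraction with the Euclidean algorithm:
  142 = 2*65 + 12, so a_0 = 2.
  65 = 5*12 + 5, so a_1 = 5.
  12 = 2*5 + 2, so a_2 = 2.
  5 = 2*2 + 1, so a_3 = 2.
  2 = 2*1 + 0, so a_4 = 2.
so x = [2; 5, 2, 2, 2].
Convergents (p_i = a_i*p_{i-1} + p_{i-2}, q_i = a_i*q_{i-1} + q_{i-2} with p_{-2}=0, p_{-1}=1, q_{-2}=1, q_{-1}=0), until the denominator exceeds 25:
  i=0: a_0=2, p_0 = 2*1 + 0 = 2, q_0 = 2*0 + 1 = 1.
  i=1: a_1=5, p_1 = 5*2 + 1 = 11, q_1 = 5*1 + 0 = 5.
  i=2: a_2=2, p_2 = 2*11 + 2 = 24, q_2 = 2*5 + 1 = 11.
  i=3: a_3=2, p_3 = 2*24 + 11 = 59, q_3 = 2*11 + 5 = 27.
q_3 = 27 > 25, so the last convergent with denominator <= 25 is p_2/q_2 = 24/11.
The closest fraction with denominator <= 25 is either p_2/q_2 or the intermediate fraction (k*p_2 + p_1)/(k*q_2 + q_1) with the largest k >= 1 whose denominator stays <= 25; these approach x as k grows, and every other convergent or intermediate fraction in range is farther away.
Largest k: floor((25 - q_1)/q_2) = floor((25 - 5)/11) = 1.
That gives (1*24 + 11)/(1*11 + 5) = 35/16.
Compare the errors: |x - 24/11| = |142*11 - 24*65|/(65*11) = 2/715, and |x - 35/16| = |142*16 - 35*65|/(65*16) = 3/1040.
Cross-multiplying, 2*1040 = 2080 < 2145 = 3*715, so 2/715 is smaller: the convergent 24/11 is closer to x than 35/16.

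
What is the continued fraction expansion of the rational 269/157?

[1; 1, 2, 2, 22]

Run the Euclidean algorithm on 269 and 157; the successive quotients are the partial quotients a_0, a_1, ... (each step inverts the fractional part left over by the previous one):
  269 = 1*157 + 112, so a_0 = 1.
  157 = 1*112 + 45, so a_1 = 1.
  112 = 2*45 + 22, so a_2 = 2.
  45 = 2*22 + 1, so a_3 = 2.
  22 = 22*1 + 0, so a_4 = 22.
The remainder reaches 0 after 5 divisions, so the expansion has 5 partial quotients, read off in order.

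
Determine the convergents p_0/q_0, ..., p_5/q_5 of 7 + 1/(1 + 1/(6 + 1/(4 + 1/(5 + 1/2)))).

7/1, 8/1, 55/7, 228/29, 1195/152, 2618/333

Using the convergent recurrence p_i = a_i*p_{i-1} + p_{i-2}, q_i = a_i*q_{i-1} + q_{i-2} with p_{-2}=0, p_{-1}=1, q_{-2}=1, q_{-1}=0:
  i=0: a_0=7, p_0 = 7*1 + 0 = 7, q_0 = 7*0 + 1 = 1.
  i=1: a_1=1, p_1 = 1*7 + 1 = 8, q_1 = 1*1 + 0 = 1.
  i=2: a_2=6, p_2 = 6*8 + 7 = 55, q_2 = 6*1 + 1 = 7.
  i=3: a_3=4, p_3 = 4*55 + 8 = 228, q_3 = 4*7 + 1 = 29.
  i=4: a_4=5, p_4 = 5*228 + 55 = 1195, q_4 = 5*29 + 7 = 152.
  i=5: a_5=2, p_5 = 2*1195 + 228 = 2618, q_5 = 2*152 + 29 = 333.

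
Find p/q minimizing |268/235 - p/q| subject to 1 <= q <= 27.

8/7

Expand x = 268/235 as a continued fraction with the Euclidean algorithm:
  268 = 1*235 + 33, so a_0 = 1.
  235 = 7*33 + 4, so a_1 = 7.
  33 = 8*4 + 1, so a_2 = 8.
  4 = 4*1 + 0, so a_3 = 4.
so x = [1; 7, 8, 4].
Convergents (p_i = a_i*p_{i-1} + p_{i-2}, q_i = a_i*q_{i-1} + q_{i-2} with p_{-2}=0, p_{-1}=1, q_{-2}=1, q_{-1}=0), until the denominator exceeds 27:
  i=0: a_0=1, p_0 = 1*1 + 0 = 1, q_0 = 1*0 + 1 = 1.
  i=1: a_1=7, p_1 = 7*1 + 1 = 8, q_1 = 7*1 + 0 = 7.
  i=2: a_2=8, p_2 = 8*8 + 1 = 65, q_2 = 8*7 + 1 = 57.
q_2 = 57 > 27, so the last convergent with denominator <= 27 is p_1/q_1 = 8/7.
The closest fraction with denominator <= 27 is either p_1/q_1 or the intermediate fraction (k*p_1 + p_0)/(k*q_1 + q_0) with the largest k >= 1 whose denominator stays <= 27; these approach x as k grows, and every other convergent or intermediate fraction in range is farther away.
Largest k: floor((27 - q_0)/q_1) = floor((27 - 1)/7) = 3.
That gives (3*8 + 1)/(3*7 + 1) = 25/22.
Compare the errors: |x - 8/7| = |268*7 - 8*235|/(235*7) = 4/1645, and |x - 25/22| = |268*22 - 25*235|/(235*22) = 21/5170.
Cross-multiplying, 4*5170 = 20680 < 34545 = 21*1645, so 4/1645 is smaller: the convergent 8/7 is closer to x than 25/22.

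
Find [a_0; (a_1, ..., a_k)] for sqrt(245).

Write x_i = (sqrt(245) + m_i)/d_i with (m_0, d_0) = (0, 1). a_0 = floor(sqrt(245)) = 15, since 15^2 = 225 <= 245 < 256 = 16^2.
Iterate m_{i+1} = d_i*a_i - m_i, d_{i+1} = (245 - m_{i+1}^2)/d_i, a_{i+1} = floor((a_0 + m_{i+1})/d_{i+1}):
  m_1 = 1*15 - 0 = 15, d_1 = (245 - 15^2)/1 = 20/1 = 20, a_1 = floor((15 + 15)/20) = 1.
  m_2 = 20*1 - 15 = 5, d_2 = (245 - 5^2)/20 = 220/20 = 11, a_2 = floor((15 + 5)/11) = 1.
  m_3 = 11*1 - 5 = 6, d_3 = (245 - 6^2)/11 = 209/11 = 19, a_3 = floor((15 + 6)/19) = 1.
  m_4 = 19*1 - 6 = 13, d_4 = (245 - 13^2)/19 = 76/19 = 4, a_4 = floor((15 + 13)/4) = 7.
  m_5 = 4*7 - 13 = 15, d_5 = (245 - 15^2)/4 = 20/4 = 5, a_5 = floor((15 + 15)/5) = 6.
  m_6 = 5*6 - 15 = 15, d_6 = (245 - 15^2)/5 = 20/5 = 4, a_6 = floor((15 + 15)/4) = 7.
  m_7 = 4*7 - 15 = 13, d_7 = (245 - 13^2)/4 = 76/4 = 19, a_7 = floor((15 + 13)/19) = 1.
  m_8 = 19*1 - 13 = 6, d_8 = (245 - 6^2)/19 = 209/19 = 11, a_8 = floor((15 + 6)/11) = 1.
  m_9 = 11*1 - 6 = 5, d_9 = (245 - 5^2)/11 = 220/11 = 20, a_9 = floor((15 + 5)/20) = 1.
  m_10 = 20*1 - 5 = 15, d_10 = (245 - 15^2)/20 = 20/20 = 1, a_10 = floor((15 + 15)/1) = 30.
  m_11 = 1*30 - 15 = 15, d_11 = (245 - 15^2)/1 = 20/1 = 20: (m_11, d_11) = (m_1, d_1) = (15, 20), so from here the quotients repeat a_1, ..., a_10; the period length is 10.
Hence the expansion of sqrt(245) is a_0 = 15 followed by the repeating block 1, 1, 1, 7, 6, 7, 1, 1, 1, 30 (period 10).

[15; (1, 1, 1, 7, 6, 7, 1, 1, 1, 30)]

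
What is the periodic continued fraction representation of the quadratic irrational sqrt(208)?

[14; (2, 2, 1, 2, 2, 28)]

Write x_i = (sqrt(208) + m_i)/d_i with (m_0, d_0) = (0, 1). a_0 = floor(sqrt(208)) = 14, since 14^2 = 196 <= 208 < 225 = 15^2.
Iterate m_{i+1} = d_i*a_i - m_i, d_{i+1} = (208 - m_{i+1}^2)/d_i, a_{i+1} = floor((a_0 + m_{i+1})/d_{i+1}):
  m_1 = 1*14 - 0 = 14, d_1 = (208 - 14^2)/1 = 12/1 = 12, a_1 = floor((14 + 14)/12) = 2.
  m_2 = 12*2 - 14 = 10, d_2 = (208 - 10^2)/12 = 108/12 = 9, a_2 = floor((14 + 10)/9) = 2.
  m_3 = 9*2 - 10 = 8, d_3 = (208 - 8^2)/9 = 144/9 = 16, a_3 = floor((14 + 8)/16) = 1.
  m_4 = 16*1 - 8 = 8, d_4 = (208 - 8^2)/16 = 144/16 = 9, a_4 = floor((14 + 8)/9) = 2.
  m_5 = 9*2 - 8 = 10, d_5 = (208 - 10^2)/9 = 108/9 = 12, a_5 = floor((14 + 10)/12) = 2.
  m_6 = 12*2 - 10 = 14, d_6 = (208 - 14^2)/12 = 12/12 = 1, a_6 = floor((14 + 14)/1) = 28.
  m_7 = 1*28 - 14 = 14, d_7 = (208 - 14^2)/1 = 12/1 = 12: (m_7, d_7) = (m_1, d_1) = (14, 12), so from here the quotients repeat a_1, ..., a_6; the period length is 6.
Hence the expansion of sqrt(208) is a_0 = 14 followed by the repeating block 2, 2, 1, 2, 2, 28 (period 6).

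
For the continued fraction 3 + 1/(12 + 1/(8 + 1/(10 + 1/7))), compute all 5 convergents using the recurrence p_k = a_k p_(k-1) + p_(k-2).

Using the convergent recurrence p_i = a_i*p_{i-1} + p_{i-2}, q_i = a_i*q_{i-1} + q_{i-2} with p_{-2}=0, p_{-1}=1, q_{-2}=1, q_{-1}=0:
  i=0: a_0=3, p_0 = 3*1 + 0 = 3, q_0 = 3*0 + 1 = 1.
  i=1: a_1=12, p_1 = 12*3 + 1 = 37, q_1 = 12*1 + 0 = 12.
  i=2: a_2=8, p_2 = 8*37 + 3 = 299, q_2 = 8*12 + 1 = 97.
  i=3: a_3=10, p_3 = 10*299 + 37 = 3027, q_3 = 10*97 + 12 = 982.
  i=4: a_4=7, p_4 = 7*3027 + 299 = 21488, q_4 = 7*982 + 97 = 6971.

3/1, 37/12, 299/97, 3027/982, 21488/6971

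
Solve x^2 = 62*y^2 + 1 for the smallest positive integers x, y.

(x, y) = (63, 8)

First expand sqrt(62) as a continued fraction. With x_i = (sqrt(62) + m_i)/d_i and (m_0, d_0) = (0, 1): a_0 = floor(sqrt(62)) = 7, since 7^2 = 49 <= 62 < 64 = 8^2.
Iterate m_{i+1} = d_i*a_i - m_i, d_{i+1} = (62 - m_{i+1}^2)/d_i, a_{i+1} = floor((a_0 + m_{i+1})/d_{i+1}):
  m_1 = 1*7 - 0 = 7, d_1 = (62 - 7^2)/1 = 13/1 = 13, a_1 = floor((7 + 7)/13) = 1.
  m_2 = 13*1 - 7 = 6, d_2 = (62 - 6^2)/13 = 26/13 = 2, a_2 = floor((7 + 6)/2) = 6.
  m_3 = 2*6 - 6 = 6, d_3 = (62 - 6^2)/2 = 26/2 = 13, a_3 = floor((7 + 6)/13) = 1.
  m_4 = 13*1 - 6 = 7, d_4 = (62 - 7^2)/13 = 13/13 = 1, a_4 = floor((7 + 7)/1) = 14.
  m_5 = 1*14 - 7 = 7, d_5 = (62 - 7^2)/1 = 13/1 = 13: (m_5, d_5) = (m_1, d_1) = (7, 13), so from here the quotients repeat a_1, ..., a_4; the period length is 4.
So sqrt(62) = [7; (1, 6, 1, 14)] with period length k = 4.
k is even, so the fundamental solution of x^2 - 62y^2 = 1 is (p_{k-1}, q_{k-1}) = (p_3, q_3); compute convergents through index 3.
Convergents (p_i = a_i*p_{i-1} + p_{i-2}, q_i = a_i*q_{i-1} + q_{i-2} with p_{-2}=0, p_{-1}=1, q_{-2}=1, q_{-1}=0):
  i=0: a_0=7, p_0 = 7*1 + 0 = 7, q_0 = 7*0 + 1 = 1.
  i=1: a_1=1, p_1 = 1*7 + 1 = 8, q_1 = 1*1 + 0 = 1.
  i=2: a_2=6, p_2 = 6*8 + 7 = 55, q_2 = 6*1 + 1 = 7.
  i=3: a_3=1, p_3 = 1*55 + 8 = 63, q_3 = 1*7 + 1 = 8.
Check: 63^2 - 62*8^2 = 3969 - 3968 = 1, so (x, y) = (63, 8) solves the equation, and by the theorem it is the least positive solution.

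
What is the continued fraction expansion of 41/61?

Run the Euclidean algorithm on 41 and 61; the successive quotients are the partial quotients a_0, a_1, ... (each step inverts the fractional part left over by the previous one):
  41 = 0*61 + 41, so a_0 = 0.
  61 = 1*41 + 20, so a_1 = 1.
  41 = 2*20 + 1, so a_2 = 2.
  20 = 20*1 + 0, so a_3 = 20.
The remainder reaches 0 after 4 divisions, so the expansion has 4 partial quotients, read off in order.

[0; 1, 2, 20]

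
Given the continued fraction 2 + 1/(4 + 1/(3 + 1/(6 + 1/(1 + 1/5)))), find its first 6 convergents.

2/1, 9/4, 29/13, 183/82, 212/95, 1243/557

Using the convergent recurrence p_i = a_i*p_{i-1} + p_{i-2}, q_i = a_i*q_{i-1} + q_{i-2} with p_{-2}=0, p_{-1}=1, q_{-2}=1, q_{-1}=0:
  i=0: a_0=2, p_0 = 2*1 + 0 = 2, q_0 = 2*0 + 1 = 1.
  i=1: a_1=4, p_1 = 4*2 + 1 = 9, q_1 = 4*1 + 0 = 4.
  i=2: a_2=3, p_2 = 3*9 + 2 = 29, q_2 = 3*4 + 1 = 13.
  i=3: a_3=6, p_3 = 6*29 + 9 = 183, q_3 = 6*13 + 4 = 82.
  i=4: a_4=1, p_4 = 1*183 + 29 = 212, q_4 = 1*82 + 13 = 95.
  i=5: a_5=5, p_5 = 5*212 + 183 = 1243, q_5 = 5*95 + 82 = 557.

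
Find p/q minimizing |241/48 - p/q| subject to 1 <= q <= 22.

Expand x = 241/48 as a continued fraction with the Euclidean algorithm:
  241 = 5*48 + 1, so a_0 = 5.
  48 = 48*1 + 0, so a_1 = 48.
so x = [5; 48].
Convergents (p_i = a_i*p_{i-1} + p_{i-2}, q_i = a_i*q_{i-1} + q_{i-2} with p_{-2}=0, p_{-1}=1, q_{-2}=1, q_{-1}=0), until the denominator exceeds 22:
  i=0: a_0=5, p_0 = 5*1 + 0 = 5, q_0 = 5*0 + 1 = 1.
  i=1: a_1=48, p_1 = 48*5 + 1 = 241, q_1 = 48*1 + 0 = 48.
q_1 = 48 > 22, so the last convergent with denominator <= 22 is p_0/q_0 = 5/1.
The closest fraction with denominator <= 22 is either p_0/q_0 or the intermediate fraction (k*p_0 + p_{-1})/(k*q_0 + q_{-1}) with the largest k >= 1 whose denominator stays <= 22; these approach x as k grows, and every other convergent or intermediate fraction in range is farther away.
Largest k: floor((22 - q_{-1})/q_0) = floor((22 - 0)/1) = 22 (using the seeds p_{-1} = 1, q_{-1} = 0).
That gives (22*5 + 1)/(22*1 + 0) = 111/22.
Compare the errors: |x - 5/1| = |241*1 - 5*48|/(48*1) = 1/48, and |x - 111/22| = |241*22 - 111*48|/(48*22) = 26/1056.
Cross-multiplying, 1*1056 = 1056 < 1248 = 26*48, so 1/48 is smaller: the convergent 5/1 is closer to x than 111/22.

5/1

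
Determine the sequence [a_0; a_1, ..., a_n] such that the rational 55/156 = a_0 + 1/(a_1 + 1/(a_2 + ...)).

[0; 2, 1, 5, 9]

Run the Euclidean algorithm on 55 and 156; the successive quotients are the partial quotients a_0, a_1, ... (each step inverts the fractional part left over by the previous one):
  55 = 0*156 + 55, so a_0 = 0.
  156 = 2*55 + 46, so a_1 = 2.
  55 = 1*46 + 9, so a_2 = 1.
  46 = 5*9 + 1, so a_3 = 5.
  9 = 9*1 + 0, so a_4 = 9.
The remainder reaches 0 after 5 divisions, so the expansion has 5 partial quotients, read off in order.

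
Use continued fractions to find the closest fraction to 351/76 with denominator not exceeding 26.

97/21

Expand x = 351/76 as a continued fraction with the Euclidean algorithm:
  351 = 4*76 + 47, so a_0 = 4.
  76 = 1*47 + 29, so a_1 = 1.
  47 = 1*29 + 18, so a_2 = 1.
  29 = 1*18 + 11, so a_3 = 1.
  18 = 1*11 + 7, so a_4 = 1.
  11 = 1*7 + 4, so a_5 = 1.
  7 = 1*4 + 3, so a_6 = 1.
  4 = 1*3 + 1, so a_7 = 1.
  3 = 3*1 + 0, so a_8 = 3.
so x = [4; 1, 1, 1, 1, 1, 1, 1, 3].
Convergents (p_i = a_i*p_{i-1} + p_{i-2}, q_i = a_i*q_{i-1} + q_{i-2} with p_{-2}=0, p_{-1}=1, q_{-2}=1, q_{-1}=0), until the denominator exceeds 26:
  i=0: a_0=4, p_0 = 4*1 + 0 = 4, q_0 = 4*0 + 1 = 1.
  i=1: a_1=1, p_1 = 1*4 + 1 = 5, q_1 = 1*1 + 0 = 1.
  i=2: a_2=1, p_2 = 1*5 + 4 = 9, q_2 = 1*1 + 1 = 2.
  i=3: a_3=1, p_3 = 1*9 + 5 = 14, q_3 = 1*2 + 1 = 3.
  i=4: a_4=1, p_4 = 1*14 + 9 = 23, q_4 = 1*3 + 2 = 5.
  i=5: a_5=1, p_5 = 1*23 + 14 = 37, q_5 = 1*5 + 3 = 8.
  i=6: a_6=1, p_6 = 1*37 + 23 = 60, q_6 = 1*8 + 5 = 13.
  i=7: a_7=1, p_7 = 1*60 + 37 = 97, q_7 = 1*13 + 8 = 21.
  i=8: a_8=3, p_8 = 3*97 + 60 = 351, q_8 = 3*21 + 13 = 76.
q_8 = 76 > 26, so the last convergent with denominator <= 26 is p_7/q_7 = 97/21.
The closest fraction with denominator <= 26 is either p_7/q_7 or the intermediate fraction (k*p_7 + p_6)/(k*q_7 + q_6) with the largest k >= 1 whose denominator stays <= 26; these approach x as k grows, and every other convergent or intermediate fraction in range is farther away.
Largest k: floor((26 - q_6)/q_7) = floor((26 - 13)/21) = 0.
Since k = 0, no intermediate fraction beyond p_7/q_7 has denominator <= 26, so the convergent 97/21 is the closest (its error is |351*21 - 97*76|/(76*21) = 1/1596).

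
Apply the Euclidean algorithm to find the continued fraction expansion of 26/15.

Run the Euclidean algorithm on 26 and 15; the successive quotients are the partial quotients a_0, a_1, ... (each step inverts the fractional part left over by the previous one):
  26 = 1*15 + 11, so a_0 = 1.
  15 = 1*11 + 4, so a_1 = 1.
  11 = 2*4 + 3, so a_2 = 2.
  4 = 1*3 + 1, so a_3 = 1.
  3 = 3*1 + 0, so a_4 = 3.
The remainder reaches 0 after 5 divisions, so the expansion has 5 partial quotients, read off in order.

[1; 1, 2, 1, 3]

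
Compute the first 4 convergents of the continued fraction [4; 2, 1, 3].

4/1, 9/2, 13/3, 48/11

Using the convergent recurrence p_i = a_i*p_{i-1} + p_{i-2}, q_i = a_i*q_{i-1} + q_{i-2} with p_{-2}=0, p_{-1}=1, q_{-2}=1, q_{-1}=0:
  i=0: a_0=4, p_0 = 4*1 + 0 = 4, q_0 = 4*0 + 1 = 1.
  i=1: a_1=2, p_1 = 2*4 + 1 = 9, q_1 = 2*1 + 0 = 2.
  i=2: a_2=1, p_2 = 1*9 + 4 = 13, q_2 = 1*2 + 1 = 3.
  i=3: a_3=3, p_3 = 3*13 + 9 = 48, q_3 = 3*3 + 2 = 11.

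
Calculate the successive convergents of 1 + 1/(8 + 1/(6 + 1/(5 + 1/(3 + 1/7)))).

1/1, 9/8, 55/49, 284/253, 907/808, 6633/5909

Using the convergent recurrence p_i = a_i*p_{i-1} + p_{i-2}, q_i = a_i*q_{i-1} + q_{i-2} with p_{-2}=0, p_{-1}=1, q_{-2}=1, q_{-1}=0:
  i=0: a_0=1, p_0 = 1*1 + 0 = 1, q_0 = 1*0 + 1 = 1.
  i=1: a_1=8, p_1 = 8*1 + 1 = 9, q_1 = 8*1 + 0 = 8.
  i=2: a_2=6, p_2 = 6*9 + 1 = 55, q_2 = 6*8 + 1 = 49.
  i=3: a_3=5, p_3 = 5*55 + 9 = 284, q_3 = 5*49 + 8 = 253.
  i=4: a_4=3, p_4 = 3*284 + 55 = 907, q_4 = 3*253 + 49 = 808.
  i=5: a_5=7, p_5 = 7*907 + 284 = 6633, q_5 = 7*808 + 253 = 5909.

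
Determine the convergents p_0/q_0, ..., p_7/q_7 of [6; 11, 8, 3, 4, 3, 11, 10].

6/1, 67/11, 542/89, 1693/278, 7314/1201, 23635/3881, 267299/43892, 2696625/442801

Using the convergent recurrence p_i = a_i*p_{i-1} + p_{i-2}, q_i = a_i*q_{i-1} + q_{i-2} with p_{-2}=0, p_{-1}=1, q_{-2}=1, q_{-1}=0:
  i=0: a_0=6, p_0 = 6*1 + 0 = 6, q_0 = 6*0 + 1 = 1.
  i=1: a_1=11, p_1 = 11*6 + 1 = 67, q_1 = 11*1 + 0 = 11.
  i=2: a_2=8, p_2 = 8*67 + 6 = 542, q_2 = 8*11 + 1 = 89.
  i=3: a_3=3, p_3 = 3*542 + 67 = 1693, q_3 = 3*89 + 11 = 278.
  i=4: a_4=4, p_4 = 4*1693 + 542 = 7314, q_4 = 4*278 + 89 = 1201.
  i=5: a_5=3, p_5 = 3*7314 + 1693 = 23635, q_5 = 3*1201 + 278 = 3881.
  i=6: a_6=11, p_6 = 11*23635 + 7314 = 267299, q_6 = 11*3881 + 1201 = 43892.
  i=7: a_7=10, p_7 = 10*267299 + 23635 = 2696625, q_7 = 10*43892 + 3881 = 442801.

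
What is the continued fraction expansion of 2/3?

[0; 1, 2]

Run the Euclidean algorithm on 2 and 3; the successive quotients are the partial quotients a_0, a_1, ... (each step inverts the fractional part left over by the previous one):
  2 = 0*3 + 2, so a_0 = 0.
  3 = 1*2 + 1, so a_1 = 1.
  2 = 2*1 + 0, so a_2 = 2.
The remainder reaches 0 after 3 divisions, so the expansion has 3 partial quotients, read off in order.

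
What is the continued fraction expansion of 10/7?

[1; 2, 3]

Run the Euclidean algorithm on 10 and 7; the successive quotients are the partial quotients a_0, a_1, ... (each step inverts the fractional part left over by the previous one):
  10 = 1*7 + 3, so a_0 = 1.
  7 = 2*3 + 1, so a_1 = 2.
  3 = 3*1 + 0, so a_2 = 3.
The remainder reaches 0 after 3 divisions, so the expansion has 3 partial quotients, read off in order.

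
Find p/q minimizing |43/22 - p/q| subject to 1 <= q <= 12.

23/12

Expand x = 43/22 as a continued fraction with the Euclidean algorithm:
  43 = 1*22 + 21, so a_0 = 1.
  22 = 1*21 + 1, so a_1 = 1.
  21 = 21*1 + 0, so a_2 = 21.
so x = [1; 1, 21].
Convergents (p_i = a_i*p_{i-1} + p_{i-2}, q_i = a_i*q_{i-1} + q_{i-2} with p_{-2}=0, p_{-1}=1, q_{-2}=1, q_{-1}=0), until the denominator exceeds 12:
  i=0: a_0=1, p_0 = 1*1 + 0 = 1, q_0 = 1*0 + 1 = 1.
  i=1: a_1=1, p_1 = 1*1 + 1 = 2, q_1 = 1*1 + 0 = 1.
  i=2: a_2=21, p_2 = 21*2 + 1 = 43, q_2 = 21*1 + 1 = 22.
q_2 = 22 > 12, so the last convergent with denominator <= 12 is p_1/q_1 = 2/1.
The closest fraction with denominator <= 12 is either p_1/q_1 or the intermediate fraction (k*p_1 + p_0)/(k*q_1 + q_0) with the largest k >= 1 whose denominator stays <= 12; these approach x as k grows, and every other convergent or intermediate fraction in range is farther away.
Largest k: floor((12 - q_0)/q_1) = floor((12 - 1)/1) = 11.
That gives (11*2 + 1)/(11*1 + 1) = 23/12.
Compare the errors: |x - 2/1| = |43*1 - 2*22|/(22*1) = 1/22, and |x - 23/12| = |43*12 - 23*22|/(22*12) = 10/264.
Cross-multiplying, 10*22 = 220 < 264 = 1*264, so 10/264 is smaller: the intermediate fraction 23/12 is closer to x than 2/1.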